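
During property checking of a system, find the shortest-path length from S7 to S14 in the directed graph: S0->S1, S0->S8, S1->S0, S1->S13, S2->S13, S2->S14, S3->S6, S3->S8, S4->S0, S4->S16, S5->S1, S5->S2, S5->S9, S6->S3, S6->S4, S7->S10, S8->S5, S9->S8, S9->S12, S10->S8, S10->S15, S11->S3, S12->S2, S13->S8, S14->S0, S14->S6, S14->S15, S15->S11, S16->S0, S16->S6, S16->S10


BFS layer-by-layer from S7:
  dist 0: {S7}
  dist 1: {S10}
  dist 2: {S8, S15}
  dist 3: {S5, S11}
  dist 4: {S1, S2, S3, S9}
  dist 5: {S0, S6, S12, S13, S14}
  -> S14 reached at distance 5
Shortest path length = 5

5


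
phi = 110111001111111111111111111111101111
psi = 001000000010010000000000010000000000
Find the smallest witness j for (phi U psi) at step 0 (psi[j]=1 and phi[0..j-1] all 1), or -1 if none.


(phi U psi) at 0: need smallest j with psi[j]=1 and phi[i]=1 for all i in [0,j).
Scan from step 0:
  step 0: phi=1, psi=0 -> continue
  step 1: phi=1, psi=0 -> continue
  step 2: psi=1 and phi held for [0,2) -> witness found
Witness step = 2

2


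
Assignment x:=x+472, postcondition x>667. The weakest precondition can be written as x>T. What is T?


Formula: wp(x:=E, P) = P[E/x] (substitute E for x in postcondition)
Step 1: Postcondition: x>667
Step 2: Substitute x+472 for x: x+472>667
Step 3: Solve for x: x > 667-472 = 195

195


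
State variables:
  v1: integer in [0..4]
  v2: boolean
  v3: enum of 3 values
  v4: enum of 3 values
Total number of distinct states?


State space = product of domain sizes of all variables.
Domain sizes:
  v1 (integer in [0..4]): 5
  v2 (boolean): 2
  v3 (enum of 3 values): 3
  v4 (enum of 3 values): 3
Product = 5 * 2 * 3 * 3 = 90

90


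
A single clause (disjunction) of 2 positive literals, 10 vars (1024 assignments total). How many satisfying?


Step 1: Total=2^10=1024
Step 2: Unsat when all 2 false: 2^8=256
Step 3: Sat=1024-256=768

768


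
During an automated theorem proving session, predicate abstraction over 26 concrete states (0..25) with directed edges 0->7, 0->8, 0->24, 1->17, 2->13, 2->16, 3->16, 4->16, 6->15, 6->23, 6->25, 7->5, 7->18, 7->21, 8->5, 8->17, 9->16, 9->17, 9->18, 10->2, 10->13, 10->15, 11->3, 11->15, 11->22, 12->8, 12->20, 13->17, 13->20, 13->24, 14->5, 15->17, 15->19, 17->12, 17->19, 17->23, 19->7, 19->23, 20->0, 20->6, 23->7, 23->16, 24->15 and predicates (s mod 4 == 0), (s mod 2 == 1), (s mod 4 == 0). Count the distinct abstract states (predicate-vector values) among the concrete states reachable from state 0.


BFS from 0:
Concrete reachable: {0, 5, 6, 7, 8, 12, 15, 16, 17, 18, 19, 20, 21, 23, 24, 25}
Abstract via predicates (s mod 4 == 0), (s mod 2 == 1), (s mod 4 == 0):
  (0,0,0) <- {6, 18}
  (0,1,0) <- {5, 7, 15, 17, 19, 21, 23, 25}
  (1,0,1) <- {0, 8, 12, 16, 20, 24}
Distinct abstract states = 3

3


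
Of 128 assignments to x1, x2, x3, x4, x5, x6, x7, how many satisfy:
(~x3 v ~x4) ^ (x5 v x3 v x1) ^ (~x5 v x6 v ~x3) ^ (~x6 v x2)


CNF with 4 clauses over 7 vars (128 assignments).
An assignment satisfies CNF iff every clause has >=1 true literal.
Check each row (bits = x1,x2,x3,x4,x5,x6,x7; clause T/F shown):
  row 0 [0000000]: clauses=TFTT -> 0
  row 1 [0000001]: clauses=TFTT -> 0
  row 2 [0000010]: clauses=TFTF -> 0
  row 3 [0000011]: clauses=TFTF -> 0
  row 4 [0000100]: clauses=TTTT -> 1
  (every remaining row is evaluated the same way; all 128 results are listed next)
Full result column, 8 rows per line (x1,x2,x3,x4 fixed per line; x5,x6,x7 runs 000..111 left to right):
  rows 0-7 [x1,x2,x3,x4=0000]: 00001100  (ones: 2)
  rows 8-15 [x1,x2,x3,x4=0001]: 00001100  (ones: 2)
  rows 16-23 [x1,x2,x3,x4=0010]: 11000000  (ones: 2)
  rows 24-31 [x1,x2,x3,x4=0011]: 00000000  (ones: 0)
  rows 32-39 [x1,x2,x3,x4=0100]: 00001111  (ones: 4)
  rows 40-47 [x1,x2,x3,x4=0101]: 00001111  (ones: 4)
  rows 48-55 [x1,x2,x3,x4=0110]: 11110011  (ones: 6)
  rows 56-63 [x1,x2,x3,x4=0111]: 00000000  (ones: 0)
  rows 64-71 [x1,x2,x3,x4=1000]: 11001100  (ones: 4)
  rows 72-79 [x1,x2,x3,x4=1001]: 11001100  (ones: 4)
  rows 80-87 [x1,x2,x3,x4=1010]: 11000000  (ones: 2)
  rows 88-95 [x1,x2,x3,x4=1011]: 00000000  (ones: 0)
  rows 96-103 [x1,x2,x3,x4=1100]: 11111111  (ones: 8)
  rows 104-111 [x1,x2,x3,x4=1101]: 11111111  (ones: 8)
  rows 112-119 [x1,x2,x3,x4=1110]: 11110011  (ones: 6)
  rows 120-127 [x1,x2,x3,x4=1111]: 00000000  (ones: 0)
Satisfying assignments = 2+2+2+0+4+4+6+0+4+4+2+0+8+8+6+0 = 52

52


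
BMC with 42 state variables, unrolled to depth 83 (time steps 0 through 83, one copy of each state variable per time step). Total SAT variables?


BMC unrolls to depth k, creating one copy of each state var for steps 0..k.
Step count = 83 + 1 = 84 (steps 0 through 83)
Vars per step = 42
Total = 42 * 84 = 3528

3528


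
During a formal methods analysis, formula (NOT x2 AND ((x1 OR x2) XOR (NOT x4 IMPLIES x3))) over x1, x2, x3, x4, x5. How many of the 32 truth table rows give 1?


Formula: (NOT x2 AND ((x1 OR x2) XOR (NOT x4 IMPLIES x3))) over 5 vars (32 rows)
Evaluate each row (x1, x2, x3, x4, x5 as bits, MSB first):
  row 0 [00000]: (NOT 0 AND ((0 OR 0) XOR (NOT 0 IMPLIES 0))) -> 0
  row 1 [00001]: (NOT 0 AND ((0 OR 0) XOR (NOT 0 IMPLIES 0))) -> 0
  row 2 [00010]: (NOT 0 AND ((0 OR 0) XOR (NOT 1 IMPLIES 0))) -> 1
  row 3 [00011]: (NOT 0 AND ((0 OR 0) XOR (NOT 1 IMPLIES 0))) -> 1
  row 4 [00100]: (NOT 0 AND ((0 OR 0) XOR (NOT 0 IMPLIES 1))) -> 1
  row 5 [00101]: (NOT 0 AND ((0 OR 0) XOR (NOT 0 IMPLIES 1))) -> 1
  row 6 [00110]: (NOT 0 AND ((0 OR 0) XOR (NOT 1 IMPLIES 1))) -> 1
  row 7 [00111]: (NOT 0 AND ((0 OR 0) XOR (NOT 1 IMPLIES 1))) -> 1
  row 8 [01000]: (NOT 1 AND ((0 OR 1) XOR (NOT 0 IMPLIES 0))) -> 0
  row 9 [01001]: (NOT 1 AND ((0 OR 1) XOR (NOT 0 IMPLIES 0))) -> 0
  row 10 [01010]: (NOT 1 AND ((0 OR 1) XOR (NOT 1 IMPLIES 0))) -> 0
  row 11 [01011]: (NOT 1 AND ((0 OR 1) XOR (NOT 1 IMPLIES 0))) -> 0
  row 12 [01100]: (NOT 1 AND ((0 OR 1) XOR (NOT 0 IMPLIES 1))) -> 0
  row 13 [01101]: (NOT 1 AND ((0 OR 1) XOR (NOT 0 IMPLIES 1))) -> 0
  row 14 [01110]: (NOT 1 AND ((0 OR 1) XOR (NOT 1 IMPLIES 1))) -> 0
  row 15 [01111]: (NOT 1 AND ((0 OR 1) XOR (NOT 1 IMPLIES 1))) -> 0
  row 16 [10000]: (NOT 0 AND ((1 OR 0) XOR (NOT 0 IMPLIES 0))) -> 1
  row 17 [10001]: (NOT 0 AND ((1 OR 0) XOR (NOT 0 IMPLIES 0))) -> 1
  row 18 [10010]: (NOT 0 AND ((1 OR 0) XOR (NOT 1 IMPLIES 0))) -> 0
  row 19 [10011]: (NOT 0 AND ((1 OR 0) XOR (NOT 1 IMPLIES 0))) -> 0
  row 20 [10100]: (NOT 0 AND ((1 OR 0) XOR (NOT 0 IMPLIES 1))) -> 0
  row 21 [10101]: (NOT 0 AND ((1 OR 0) XOR (NOT 0 IMPLIES 1))) -> 0
  row 22 [10110]: (NOT 0 AND ((1 OR 0) XOR (NOT 1 IMPLIES 1))) -> 0
  row 23 [10111]: (NOT 0 AND ((1 OR 0) XOR (NOT 1 IMPLIES 1))) -> 0
  row 24 [11000]: (NOT 1 AND ((1 OR 1) XOR (NOT 0 IMPLIES 0))) -> 0
  row 25 [11001]: (NOT 1 AND ((1 OR 1) XOR (NOT 0 IMPLIES 0))) -> 0
  row 26 [11010]: (NOT 1 AND ((1 OR 1) XOR (NOT 1 IMPLIES 0))) -> 0
  row 27 [11011]: (NOT 1 AND ((1 OR 1) XOR (NOT 1 IMPLIES 0))) -> 0
  row 28 [11100]: (NOT 1 AND ((1 OR 1) XOR (NOT 0 IMPLIES 1))) -> 0
  row 29 [11101]: (NOT 1 AND ((1 OR 1) XOR (NOT 0 IMPLIES 1))) -> 0
  row 30 [11110]: (NOT 1 AND ((1 OR 1) XOR (NOT 1 IMPLIES 1))) -> 0
  row 31 [11111]: (NOT 1 AND ((1 OR 1) XOR (NOT 1 IMPLIES 1))) -> 0
Full result column, 8 rows per line (x1,x2 fixed per line; x3,x4,x5 runs 000..111 left to right):
  rows 0-7 [x1,x2=00]: 00111111  (ones: 6)
  rows 8-15 [x1,x2=01]: 00000000  (ones: 0)
  rows 16-23 [x1,x2=10]: 11000000  (ones: 2)
  rows 24-31 [x1,x2=11]: 00000000  (ones: 0)
Count of 1-rows = 6+0+2+0 = 8

8


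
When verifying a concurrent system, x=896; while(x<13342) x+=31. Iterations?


Step 1: x goes from 896 toward 13342 by 31; the body runs while x<13342, so iterations = ceil((bound-start)/step)
Step 2: Distance=12446
Step 3: ceil(12446/31)=402

402


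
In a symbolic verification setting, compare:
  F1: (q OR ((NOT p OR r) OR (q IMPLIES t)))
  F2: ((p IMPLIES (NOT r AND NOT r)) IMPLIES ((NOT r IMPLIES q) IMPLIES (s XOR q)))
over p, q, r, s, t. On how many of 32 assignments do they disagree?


F1 = (q OR ((NOT p OR r) OR (q IMPLIES t)))
F2 = ((p IMPLIES (NOT r AND NOT r)) IMPLIES ((NOT r IMPLIES q) IMPLIES (s XOR q)))
Evaluate both on each of 32 rows (bits = p,q,r,s,t):
  row 0 [00000]: F1=1 F2=1 -> 0
  row 1 [00001]: F1=1 F2=1 -> 0
  row 2 [00010]: F1=1 F2=1 -> 0
  row 3 [00011]: F1=1 F2=1 -> 0
  row 4 [00100]: F1=1 F2=0 (differ) -> 1
  row 5 [00101]: F1=1 F2=0 (differ) -> 1
  row 6 [00110]: F1=1 F2=1 -> 0
  row 7 [00111]: F1=1 F2=1 -> 0
  row 8 [01000]: F1=1 F2=1 -> 0
  row 9 [01001]: F1=1 F2=1 -> 0
  row 10 [01010]: F1=1 F2=0 (differ) -> 1
  row 11 [01011]: F1=1 F2=0 (differ) -> 1
  row 12 [01100]: F1=1 F2=1 -> 0
  row 13 [01101]: F1=1 F2=1 -> 0
  row 14 [01110]: F1=1 F2=0 (differ) -> 1
  row 15 [01111]: F1=1 F2=0 (differ) -> 1
  row 16 [10000]: F1=1 F2=1 -> 0
  row 17 [10001]: F1=1 F2=1 -> 0
  row 18 [10010]: F1=1 F2=1 -> 0
  row 19 [10011]: F1=1 F2=1 -> 0
  row 20 [10100]: F1=1 F2=1 -> 0
  row 21 [10101]: F1=1 F2=1 -> 0
  row 22 [10110]: F1=1 F2=1 -> 0
  row 23 [10111]: F1=1 F2=1 -> 0
  row 24 [11000]: F1=1 F2=1 -> 0
  row 25 [11001]: F1=1 F2=1 -> 0
  row 26 [11010]: F1=1 F2=0 (differ) -> 1
  row 27 [11011]: F1=1 F2=0 (differ) -> 1
  row 28 [11100]: F1=1 F2=1 -> 0
  row 29 [11101]: F1=1 F2=1 -> 0
  row 30 [11110]: F1=1 F2=1 -> 0
  row 31 [11111]: F1=1 F2=1 -> 0
Full result column, 8 rows per line (p,q fixed per line; r,s,t runs 000..111 left to right):
  rows 0-7 [p,q=00]: 00001100  (ones: 2)
  rows 8-15 [p,q=01]: 00110011  (ones: 4)
  rows 16-23 [p,q=10]: 00000000  (ones: 0)
  rows 24-31 [p,q=11]: 00110000  (ones: 2)
Disagreements = 2+4+0+2 = 8

8


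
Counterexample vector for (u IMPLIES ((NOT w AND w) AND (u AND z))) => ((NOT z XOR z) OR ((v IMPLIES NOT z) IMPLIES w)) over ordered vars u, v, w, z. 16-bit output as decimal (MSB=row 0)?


F1 = (u IMPLIES ((NOT w AND w) AND (u AND z)))
F2 = ((NOT z XOR z) OR ((v IMPLIES NOT z) IMPLIES w))
Counterexample to F1=>F2 is where F1=1 and F2=0.
Evaluate each row (bits = u,v,w,z, MSB first):
  row 0 [0000]: F1=1 F2=1 -> F1&~F2 -> 0
  row 1 [0001]: F1=1 F2=1 -> F1&~F2 -> 0
  row 2 [0010]: F1=1 F2=1 -> F1&~F2 -> 0
  row 3 [0011]: F1=1 F2=1 -> F1&~F2 -> 0
  row 4 [0100]: F1=1 F2=1 -> F1&~F2 -> 0
  row 5 [0101]: F1=1 F2=1 -> F1&~F2 -> 0
  row 6 [0110]: F1=1 F2=1 -> F1&~F2 -> 0
  row 7 [0111]: F1=1 F2=1 -> F1&~F2 -> 0
  row 8 [1000]: F1=0 F2=1 -> F1&~F2 -> 0
  row 9 [1001]: F1=0 F2=1 -> F1&~F2 -> 0
  row 10 [1010]: F1=0 F2=1 -> F1&~F2 -> 0
  row 11 [1011]: F1=0 F2=1 -> F1&~F2 -> 0
  row 12 [1100]: F1=0 F2=1 -> F1&~F2 -> 0
  row 13 [1101]: F1=0 F2=1 -> F1&~F2 -> 0
  row 14 [1110]: F1=0 F2=1 -> F1&~F2 -> 0
  row 15 [1111]: F1=0 F2=1 -> F1&~F2 -> 0
Full result column, 4 rows per line (u,v fixed per line; w,z runs 00..11 left to right):
  rows 0-3 [u,v=00]: 0000  = hex 0
  rows 4-7 [u,v=01]: 0000  = hex 0
  rows 8-11 [u,v=10]: 0000  = hex 0
  rows 12-15 [u,v=11]: 0000  = hex 0
Counterexample vector (row 0 .. row 15) = 0000000000000000
Output column grouped in 4s = 0000 0000 0000 0000 = 0x0000
Convert to decimal digit by digit (value = value*16 + digit):
  0 -> 0
  0*16 + 0 = 0
  0*16 + 0 = 0
  0*16 + 0 = 0
Decimal = 0

0


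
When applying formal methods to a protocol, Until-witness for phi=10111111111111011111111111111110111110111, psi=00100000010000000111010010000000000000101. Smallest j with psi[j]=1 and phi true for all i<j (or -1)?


(phi U psi) at 0: need smallest j with psi[j]=1 and phi[i]=1 for all i in [0,j).
Scan from step 0:
  step 0: phi=1, psi=0 -> continue
  step 1: phi=0 -> phi-prefix broken from here
  step 2: psi=1 but phi already failed -> not a witness
  step 9: psi=1 but phi already failed -> not a witness
  step 17: psi=1 but phi already failed -> not a witness
  step 18: psi=1 but phi already failed -> not a witness
  step 19: psi=1 but phi already failed -> not a witness
  step 21: psi=1 but phi already failed -> not a witness
  step 24: psi=1 but phi already failed -> not a witness
  step 38: psi=1 but phi already failed -> not a witness
  step 40: psi=1 but phi already failed -> not a witness
  end of trace: no witness -> -1
Witness step = -1

-1


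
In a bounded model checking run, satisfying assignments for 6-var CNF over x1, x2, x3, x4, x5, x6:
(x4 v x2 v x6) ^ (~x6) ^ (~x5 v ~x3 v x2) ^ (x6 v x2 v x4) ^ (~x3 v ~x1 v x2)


CNF with 5 clauses over 6 vars (64 assignments).
An assignment satisfies CNF iff every clause has >=1 true literal.
Check each row (bits = x1,x2,x3,x4,x5,x6; clause T/F shown):
  row 0 [000000]: clauses=FTTFT -> 0
  row 1 [000001]: clauses=TFTTT -> 0
  row 2 [000010]: clauses=FTTFT -> 0
  row 3 [000011]: clauses=TFTTT -> 0
  row 4 [000100]: clauses=TTTTT -> 1
  (every remaining row is evaluated the same way; all 64 results are listed next)
Full result column, 8 rows per line (x1,x2,x3 fixed per line; x4,x5,x6 runs 000..111 left to right):
  rows 0-7 [x1,x2,x3=000]: 00001010  (ones: 2)
  rows 8-15 [x1,x2,x3=001]: 00001000  (ones: 1)
  rows 16-23 [x1,x2,x3=010]: 10101010  (ones: 4)
  rows 24-31 [x1,x2,x3=011]: 10101010  (ones: 4)
  rows 32-39 [x1,x2,x3=100]: 00001010  (ones: 2)
  rows 40-47 [x1,x2,x3=101]: 00000000  (ones: 0)
  rows 48-55 [x1,x2,x3=110]: 10101010  (ones: 4)
  rows 56-63 [x1,x2,x3=111]: 10101010  (ones: 4)
Satisfying assignments = 2+1+4+4+2+0+4+4 = 21

21


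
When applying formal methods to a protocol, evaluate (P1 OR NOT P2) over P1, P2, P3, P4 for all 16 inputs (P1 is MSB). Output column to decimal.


Formula: (P1 OR NOT P2) over P1, P2, P3, P4 (16 rows)
Evaluate each row (bits = P1,P2,P3,P4, MSB first):
  row 0 [0000]: (0 OR NOT 0) -> 1
  row 1 [0001]: (0 OR NOT 0) -> 1
  row 2 [0010]: (0 OR NOT 0) -> 1
  row 3 [0011]: (0 OR NOT 0) -> 1
  row 4 [0100]: (0 OR NOT 1) -> 0
  row 5 [0101]: (0 OR NOT 1) -> 0
  row 6 [0110]: (0 OR NOT 1) -> 0
  row 7 [0111]: (0 OR NOT 1) -> 0
  row 8 [1000]: (1 OR NOT 0) -> 1
  row 9 [1001]: (1 OR NOT 0) -> 1
  row 10 [1010]: (1 OR NOT 0) -> 1
  row 11 [1011]: (1 OR NOT 0) -> 1
  row 12 [1100]: (1 OR NOT 1) -> 1
  row 13 [1101]: (1 OR NOT 1) -> 1
  row 14 [1110]: (1 OR NOT 1) -> 1
  row 15 [1111]: (1 OR NOT 1) -> 1
Full result column, 4 rows per line (P1,P2 fixed per line; P3,P4 runs 00..11 left to right):
  rows 0-3 [P1,P2=00]: 1111  = hex F
  rows 4-7 [P1,P2=01]: 0000  = hex 0
  rows 8-11 [P1,P2=10]: 1111  = hex F
  rows 12-15 [P1,P2=11]: 1111  = hex F
Output column (row 0 .. row 15) = 1111000011111111
Output column grouped in 4s = 1111 0000 1111 1111 = 0xF0FF
Convert to decimal digit by digit (value = value*16 + digit):
  F -> 15
  15*16 + 0 = 240
  240*16 + 15 (F) = 3855
  3855*16 + 15 (F) = 61695
Decimal = 61695

61695


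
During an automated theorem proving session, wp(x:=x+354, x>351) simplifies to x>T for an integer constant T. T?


Formula: wp(x:=E, P) = P[E/x] (substitute E for x in postcondition)
Step 1: Postcondition: x>351
Step 2: Substitute x+354 for x: x+354>351
Step 3: Solve for x: x > 351-354 = -3

-3


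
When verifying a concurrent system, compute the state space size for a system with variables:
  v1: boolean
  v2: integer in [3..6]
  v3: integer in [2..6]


State space = product of domain sizes of all variables.
Domain sizes:
  v1 (boolean): 2
  v2 (integer in [3..6]): 4
  v3 (integer in [2..6]): 5
Product = 2 * 4 * 5 = 40

40


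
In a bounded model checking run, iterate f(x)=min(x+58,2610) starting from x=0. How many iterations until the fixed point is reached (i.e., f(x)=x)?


Step 1: x=0, cap=2610, increment=58
Step 2: x grows by 58 each step until capped at 2610; fixed point is x=2610
Step 3: iterations = ceil(2610/58) = 45

45


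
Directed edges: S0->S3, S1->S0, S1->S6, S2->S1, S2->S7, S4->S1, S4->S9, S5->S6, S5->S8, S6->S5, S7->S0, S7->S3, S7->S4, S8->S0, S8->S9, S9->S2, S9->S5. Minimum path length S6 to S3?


BFS layer-by-layer from S6:
  dist 0: {S6}
  dist 1: {S5}
  dist 2: {S8}
  dist 3: {S0, S9}
  dist 4: {S2, S3}
  -> S3 reached at distance 4
Shortest path length = 4

4


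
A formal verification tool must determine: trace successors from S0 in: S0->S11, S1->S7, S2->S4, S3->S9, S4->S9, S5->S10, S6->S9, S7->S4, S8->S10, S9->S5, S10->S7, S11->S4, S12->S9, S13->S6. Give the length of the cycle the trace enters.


Trace from S0 until a state repeats:
  S0 -> S11 -> S4 -> S9 -> S5 -> S10 -> S7 -> S4
S4 first seen at step 2, revisited at step 7.
Cycle length = 7 - 2 = 5

5


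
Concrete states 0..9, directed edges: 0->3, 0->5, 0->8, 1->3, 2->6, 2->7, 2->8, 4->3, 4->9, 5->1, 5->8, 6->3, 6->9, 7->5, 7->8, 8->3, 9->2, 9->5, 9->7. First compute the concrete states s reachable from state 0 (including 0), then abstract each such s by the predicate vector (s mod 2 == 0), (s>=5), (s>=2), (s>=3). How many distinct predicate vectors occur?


BFS from 0:
Concrete reachable: {0, 1, 3, 5, 8}
Abstract via predicates (s mod 2 == 0), (s>=5), (s>=2), (s>=3):
  (0,0,0,0) <- {1}
  (0,0,1,1) <- {3}
  (0,1,1,1) <- {5}
  (1,0,0,0) <- {0}
  (1,1,1,1) <- {8}
Distinct abstract states = 5

5


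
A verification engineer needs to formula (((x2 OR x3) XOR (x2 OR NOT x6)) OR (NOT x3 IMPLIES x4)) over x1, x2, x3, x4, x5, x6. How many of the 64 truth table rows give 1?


Formula: (((x2 OR x3) XOR (x2 OR NOT x6)) OR (NOT x3 IMPLIES x4)) over 6 vars (64 rows)
Evaluate each row (x1, x2, x3, x4, x5, x6 as bits, MSB first):
  row 0 [000000]: (((0 OR 0) XOR (0 OR NOT 0)) OR (NOT 0 IMPLIES 0)) -> 1
  row 1 [000001]: (((0 OR 0) XOR (0 OR NOT 1)) OR (NOT 0 IMPLIES 0)) -> 0
  row 2 [000010]: (((0 OR 0) XOR (0 OR NOT 0)) OR (NOT 0 IMPLIES 0)) -> 1
  row 3 [000011]: (((0 OR 0) XOR (0 OR NOT 1)) OR (NOT 0 IMPLIES 0)) -> 0
  row 4 [000100]: (((0 OR 0) XOR (0 OR NOT 0)) OR (NOT 0 IMPLIES 1)) -> 1
  (every remaining row is evaluated the same way; all 64 results are listed next)
Full result column, 8 rows per line (x1,x2,x3 fixed per line; x4,x5,x6 runs 000..111 left to right):
  rows 0-7 [x1,x2,x3=000]: 10101111  (ones: 6)
  rows 8-15 [x1,x2,x3=001]: 11111111  (ones: 8)
  rows 16-23 [x1,x2,x3=010]: 00001111  (ones: 4)
  rows 24-31 [x1,x2,x3=011]: 11111111  (ones: 8)
  rows 32-39 [x1,x2,x3=100]: 10101111  (ones: 6)
  rows 40-47 [x1,x2,x3=101]: 11111111  (ones: 8)
  rows 48-55 [x1,x2,x3=110]: 00001111  (ones: 4)
  rows 56-63 [x1,x2,x3=111]: 11111111  (ones: 8)
Count of 1-rows = 6+8+4+8+6+8+4+8 = 52

52


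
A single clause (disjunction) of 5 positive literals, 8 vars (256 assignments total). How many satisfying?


Step 1: Total=2^8=256
Step 2: Unsat when all 5 false: 2^3=8
Step 3: Sat=256-8=248

248


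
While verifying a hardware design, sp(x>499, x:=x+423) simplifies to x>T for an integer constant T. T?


Formula: sp(P, x:=E) = exists old_x. (x = E[old_x/x]) AND P[old_x/x] (old_x is the value of x before the assignment; eliminate old_x by solving x = E[old_x/x] for old_x)
Step 1: Precondition P: x>499, i.e. old_x > 499
Step 2: Assignment gives x = old_x + 423, so old_x = x - 423
Step 3: Substitute into P: x - 423 > 499
Step 4: Simplify: x > 499+423 = 922

922


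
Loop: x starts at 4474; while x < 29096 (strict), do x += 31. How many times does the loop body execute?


Step 1: x goes from 4474 toward 29096 by 31; the body runs while x<29096, so iterations = ceil((bound-start)/step)
Step 2: Distance=24622
Step 3: ceil(24622/31)=795

795


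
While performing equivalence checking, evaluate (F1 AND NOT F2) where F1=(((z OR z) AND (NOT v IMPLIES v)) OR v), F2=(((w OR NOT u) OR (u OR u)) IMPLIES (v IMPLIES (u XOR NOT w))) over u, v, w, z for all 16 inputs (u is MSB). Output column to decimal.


F1 = (((z OR z) AND (NOT v IMPLIES v)) OR v)
F2 = (((w OR NOT u) OR (u OR u)) IMPLIES (v IMPLIES (u XOR NOT w)))
Counterexample to F1=>F2 is where F1=1 and F2=0.
Evaluate each row (bits = u,v,w,z, MSB first):
  row 0 [0000]: F1=0 F2=1 -> F1&~F2 -> 0
  row 1 [0001]: F1=0 F2=1 -> F1&~F2 -> 0
  row 2 [0010]: F1=0 F2=1 -> F1&~F2 -> 0
  row 3 [0011]: F1=0 F2=1 -> F1&~F2 -> 0
  row 4 [0100]: F1=1 F2=1 -> F1&~F2 -> 0
  row 5 [0101]: F1=1 F2=1 -> F1&~F2 -> 0
  row 6 [0110]: F1=1 F2=0 -> F1&~F2 -> 1
  row 7 [0111]: F1=1 F2=0 -> F1&~F2 -> 1
  row 8 [1000]: F1=0 F2=1 -> F1&~F2 -> 0
  row 9 [1001]: F1=0 F2=1 -> F1&~F2 -> 0
  row 10 [1010]: F1=0 F2=1 -> F1&~F2 -> 0
  row 11 [1011]: F1=0 F2=1 -> F1&~F2 -> 0
  row 12 [1100]: F1=1 F2=0 -> F1&~F2 -> 1
  row 13 [1101]: F1=1 F2=0 -> F1&~F2 -> 1
  row 14 [1110]: F1=1 F2=1 -> F1&~F2 -> 0
  row 15 [1111]: F1=1 F2=1 -> F1&~F2 -> 0
Full result column, 4 rows per line (u,v fixed per line; w,z runs 00..11 left to right):
  rows 0-3 [u,v=00]: 0000  = hex 0
  rows 4-7 [u,v=01]: 0011  = hex 3
  rows 8-11 [u,v=10]: 0000  = hex 0
  rows 12-15 [u,v=11]: 1100  = hex C
Counterexample vector (row 0 .. row 15) = 0000001100001100
Output column grouped in 4s = 0000 0011 0000 1100 = 0x030C
Convert to decimal digit by digit (value = value*16 + digit):
  0 -> 0
  0*16 + 3 = 3
  3*16 + 0 = 48
  48*16 + 12 (C) = 780
Decimal = 780

780


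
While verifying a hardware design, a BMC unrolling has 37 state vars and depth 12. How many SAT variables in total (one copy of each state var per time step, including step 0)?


BMC unrolls to depth k, creating one copy of each state var for steps 0..k.
Step count = 12 + 1 = 13 (steps 0 through 12)
Vars per step = 37
Total = 37 * 13 = 481

481


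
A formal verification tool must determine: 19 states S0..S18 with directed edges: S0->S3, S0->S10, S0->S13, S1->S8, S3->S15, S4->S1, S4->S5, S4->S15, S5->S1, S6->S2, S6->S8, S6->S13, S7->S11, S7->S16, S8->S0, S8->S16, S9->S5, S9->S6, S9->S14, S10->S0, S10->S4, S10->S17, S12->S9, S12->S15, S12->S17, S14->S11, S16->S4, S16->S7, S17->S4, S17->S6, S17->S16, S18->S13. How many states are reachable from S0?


BFS from S0:
  layer 0: {S0}
  layer 1: {S3, S10, S13}
  layer 2: {S4, S15, S17}
  layer 3: {S1, S5, S6, S16}
  layer 4: {S2, S7, S8}
  layer 5: {S11}
Reachable set: {S0, S1, S2, S3, S4, S5, S6, S7, S8, S10, S11, S13, S15, S16, S17}
Count = 15

15


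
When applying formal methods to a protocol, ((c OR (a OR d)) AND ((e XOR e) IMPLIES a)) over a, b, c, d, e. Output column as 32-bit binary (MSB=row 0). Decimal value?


Formula: ((c OR (a OR d)) AND ((e XOR e) IMPLIES a)) over a, b, c, d, e (32 rows)
Evaluate each row (bits = a,b,c,d,e, MSB first):
  row 0 [00000]: ((0 OR (0 OR 0)) AND ((0 XOR 0) IMPLIES 0)) -> 0
  row 1 [00001]: ((0 OR (0 OR 0)) AND ((1 XOR 1) IMPLIES 0)) -> 0
  row 2 [00010]: ((0 OR (0 OR 1)) AND ((0 XOR 0) IMPLIES 0)) -> 1
  row 3 [00011]: ((0 OR (0 OR 1)) AND ((1 XOR 1) IMPLIES 0)) -> 1
  row 4 [00100]: ((1 OR (0 OR 0)) AND ((0 XOR 0) IMPLIES 0)) -> 1
  row 5 [00101]: ((1 OR (0 OR 0)) AND ((1 XOR 1) IMPLIES 0)) -> 1
  row 6 [00110]: ((1 OR (0 OR 1)) AND ((0 XOR 0) IMPLIES 0)) -> 1
  row 7 [00111]: ((1 OR (0 OR 1)) AND ((1 XOR 1) IMPLIES 0)) -> 1
  row 8 [01000]: ((0 OR (0 OR 0)) AND ((0 XOR 0) IMPLIES 0)) -> 0
  row 9 [01001]: ((0 OR (0 OR 0)) AND ((1 XOR 1) IMPLIES 0)) -> 0
  row 10 [01010]: ((0 OR (0 OR 1)) AND ((0 XOR 0) IMPLIES 0)) -> 1
  row 11 [01011]: ((0 OR (0 OR 1)) AND ((1 XOR 1) IMPLIES 0)) -> 1
  row 12 [01100]: ((1 OR (0 OR 0)) AND ((0 XOR 0) IMPLIES 0)) -> 1
  row 13 [01101]: ((1 OR (0 OR 0)) AND ((1 XOR 1) IMPLIES 0)) -> 1
  row 14 [01110]: ((1 OR (0 OR 1)) AND ((0 XOR 0) IMPLIES 0)) -> 1
  row 15 [01111]: ((1 OR (0 OR 1)) AND ((1 XOR 1) IMPLIES 0)) -> 1
  row 16 [10000]: ((0 OR (1 OR 0)) AND ((0 XOR 0) IMPLIES 1)) -> 1
  row 17 [10001]: ((0 OR (1 OR 0)) AND ((1 XOR 1) IMPLIES 1)) -> 1
  row 18 [10010]: ((0 OR (1 OR 1)) AND ((0 XOR 0) IMPLIES 1)) -> 1
  row 19 [10011]: ((0 OR (1 OR 1)) AND ((1 XOR 1) IMPLIES 1)) -> 1
  row 20 [10100]: ((1 OR (1 OR 0)) AND ((0 XOR 0) IMPLIES 1)) -> 1
  row 21 [10101]: ((1 OR (1 OR 0)) AND ((1 XOR 1) IMPLIES 1)) -> 1
  row 22 [10110]: ((1 OR (1 OR 1)) AND ((0 XOR 0) IMPLIES 1)) -> 1
  row 23 [10111]: ((1 OR (1 OR 1)) AND ((1 XOR 1) IMPLIES 1)) -> 1
  row 24 [11000]: ((0 OR (1 OR 0)) AND ((0 XOR 0) IMPLIES 1)) -> 1
  row 25 [11001]: ((0 OR (1 OR 0)) AND ((1 XOR 1) IMPLIES 1)) -> 1
  row 26 [11010]: ((0 OR (1 OR 1)) AND ((0 XOR 0) IMPLIES 1)) -> 1
  row 27 [11011]: ((0 OR (1 OR 1)) AND ((1 XOR 1) IMPLIES 1)) -> 1
  row 28 [11100]: ((1 OR (1 OR 0)) AND ((0 XOR 0) IMPLIES 1)) -> 1
  row 29 [11101]: ((1 OR (1 OR 0)) AND ((1 XOR 1) IMPLIES 1)) -> 1
  row 30 [11110]: ((1 OR (1 OR 1)) AND ((0 XOR 0) IMPLIES 1)) -> 1
  row 31 [11111]: ((1 OR (1 OR 1)) AND ((1 XOR 1) IMPLIES 1)) -> 1
Full result column, 4 rows per line (a,b,c fixed per line; d,e runs 00..11 left to right):
  rows 0-3 [a,b,c=000]: 0011  = hex 3
  rows 4-7 [a,b,c=001]: 1111  = hex F
  rows 8-11 [a,b,c=010]: 0011  = hex 3
  rows 12-15 [a,b,c=011]: 1111  = hex F
  rows 16-19 [a,b,c=100]: 1111  = hex F
  rows 20-23 [a,b,c=101]: 1111  = hex F
  rows 24-27 [a,b,c=110]: 1111  = hex F
  rows 28-31 [a,b,c=111]: 1111  = hex F
Output column (row 0 .. row 31) = 00111111001111111111111111111111
Output column grouped in 4s = 0011 1111 0011 1111 1111 1111 1111 1111 = 0x3F3FFFFF
Convert to decimal digit by digit (value = value*16 + digit):
  3 -> 3
  3*16 + 15 (F) = 63
  63*16 + 3 = 1011
  1011*16 + 15 (F) = 16191
  16191*16 + 15 (F) = 259071
  259071*16 + 15 (F) = 4145151
  4145151*16 + 15 (F) = 66322431
  66322431*16 + 15 (F) = 1061158911
Decimal = 1061158911

1061158911


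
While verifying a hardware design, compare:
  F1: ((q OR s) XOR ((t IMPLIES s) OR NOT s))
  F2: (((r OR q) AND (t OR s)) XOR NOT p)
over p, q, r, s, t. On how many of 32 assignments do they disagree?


F1 = ((q OR s) XOR ((t IMPLIES s) OR NOT s))
F2 = (((r OR q) AND (t OR s)) XOR NOT p)
Evaluate both on each of 32 rows (bits = p,q,r,s,t):
  row 0 [00000]: F1=1 F2=1 -> 0
  row 1 [00001]: F1=1 F2=1 -> 0
  row 2 [00010]: F1=0 F2=1 (differ) -> 1
  row 3 [00011]: F1=0 F2=1 (differ) -> 1
  row 4 [00100]: F1=1 F2=1 -> 0
  row 5 [00101]: F1=1 F2=0 (differ) -> 1
  row 6 [00110]: F1=0 F2=0 -> 0
  row 7 [00111]: F1=0 F2=0 -> 0
  row 8 [01000]: F1=0 F2=1 (differ) -> 1
  row 9 [01001]: F1=0 F2=0 -> 0
  row 10 [01010]: F1=0 F2=0 -> 0
  row 11 [01011]: F1=0 F2=0 -> 0
  row 12 [01100]: F1=0 F2=1 (differ) -> 1
  row 13 [01101]: F1=0 F2=0 -> 0
  row 14 [01110]: F1=0 F2=0 -> 0
  row 15 [01111]: F1=0 F2=0 -> 0
  row 16 [10000]: F1=1 F2=0 (differ) -> 1
  row 17 [10001]: F1=1 F2=0 (differ) -> 1
  row 18 [10010]: F1=0 F2=0 -> 0
  row 19 [10011]: F1=0 F2=0 -> 0
  row 20 [10100]: F1=1 F2=0 (differ) -> 1
  row 21 [10101]: F1=1 F2=1 -> 0
  row 22 [10110]: F1=0 F2=1 (differ) -> 1
  row 23 [10111]: F1=0 F2=1 (differ) -> 1
  row 24 [11000]: F1=0 F2=0 -> 0
  row 25 [11001]: F1=0 F2=1 (differ) -> 1
  row 26 [11010]: F1=0 F2=1 (differ) -> 1
  row 27 [11011]: F1=0 F2=1 (differ) -> 1
  row 28 [11100]: F1=0 F2=0 -> 0
  row 29 [11101]: F1=0 F2=1 (differ) -> 1
  row 30 [11110]: F1=0 F2=1 (differ) -> 1
  row 31 [11111]: F1=0 F2=1 (differ) -> 1
Full result column, 8 rows per line (p,q fixed per line; r,s,t runs 000..111 left to right):
  rows 0-7 [p,q=00]: 00110100  (ones: 3)
  rows 8-15 [p,q=01]: 10001000  (ones: 2)
  rows 16-23 [p,q=10]: 11001011  (ones: 5)
  rows 24-31 [p,q=11]: 01110111  (ones: 6)
Disagreements = 3+2+5+6 = 16

16


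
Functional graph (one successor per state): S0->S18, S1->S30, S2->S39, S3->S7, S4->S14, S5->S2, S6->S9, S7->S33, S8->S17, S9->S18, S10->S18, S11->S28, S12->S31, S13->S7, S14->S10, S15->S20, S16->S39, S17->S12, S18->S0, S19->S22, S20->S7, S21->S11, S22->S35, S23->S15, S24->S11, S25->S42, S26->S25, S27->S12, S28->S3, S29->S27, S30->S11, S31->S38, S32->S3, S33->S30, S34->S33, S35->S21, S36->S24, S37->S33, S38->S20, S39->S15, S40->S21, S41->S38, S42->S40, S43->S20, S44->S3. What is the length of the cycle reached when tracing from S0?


Trace from S0 until a state repeats:
  S0 -> S18 -> S0
S0 first seen at step 0, revisited at step 2.
Cycle length = 2 - 0 = 2

2


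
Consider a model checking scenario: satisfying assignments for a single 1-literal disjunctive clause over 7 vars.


Step 1: Total=2^7=128
Step 2: Unsat when all 1 false: 2^6=64
Step 3: Sat=128-64=64

64


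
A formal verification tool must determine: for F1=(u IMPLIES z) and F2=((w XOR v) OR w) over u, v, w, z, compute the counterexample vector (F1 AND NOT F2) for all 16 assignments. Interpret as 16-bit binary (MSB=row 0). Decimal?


F1 = (u IMPLIES z)
F2 = ((w XOR v) OR w)
Counterexample to F1=>F2 is where F1=1 and F2=0.
Evaluate each row (bits = u,v,w,z, MSB first):
  row 0 [0000]: F1=1 F2=0 -> F1&~F2 -> 1
  row 1 [0001]: F1=1 F2=0 -> F1&~F2 -> 1
  row 2 [0010]: F1=1 F2=1 -> F1&~F2 -> 0
  row 3 [0011]: F1=1 F2=1 -> F1&~F2 -> 0
  row 4 [0100]: F1=1 F2=1 -> F1&~F2 -> 0
  row 5 [0101]: F1=1 F2=1 -> F1&~F2 -> 0
  row 6 [0110]: F1=1 F2=1 -> F1&~F2 -> 0
  row 7 [0111]: F1=1 F2=1 -> F1&~F2 -> 0
  row 8 [1000]: F1=0 F2=0 -> F1&~F2 -> 0
  row 9 [1001]: F1=1 F2=0 -> F1&~F2 -> 1
  row 10 [1010]: F1=0 F2=1 -> F1&~F2 -> 0
  row 11 [1011]: F1=1 F2=1 -> F1&~F2 -> 0
  row 12 [1100]: F1=0 F2=1 -> F1&~F2 -> 0
  row 13 [1101]: F1=1 F2=1 -> F1&~F2 -> 0
  row 14 [1110]: F1=0 F2=1 -> F1&~F2 -> 0
  row 15 [1111]: F1=1 F2=1 -> F1&~F2 -> 0
Full result column, 4 rows per line (u,v fixed per line; w,z runs 00..11 left to right):
  rows 0-3 [u,v=00]: 1100  = hex C
  rows 4-7 [u,v=01]: 0000  = hex 0
  rows 8-11 [u,v=10]: 0100  = hex 4
  rows 12-15 [u,v=11]: 0000  = hex 0
Counterexample vector (row 0 .. row 15) = 1100000001000000
Output column grouped in 4s = 1100 0000 0100 0000 = 0xC040
Convert to decimal digit by digit (value = value*16 + digit):
  C -> 12
  12*16 + 0 = 192
  192*16 + 4 = 3076
  3076*16 + 0 = 49216
Decimal = 49216

49216


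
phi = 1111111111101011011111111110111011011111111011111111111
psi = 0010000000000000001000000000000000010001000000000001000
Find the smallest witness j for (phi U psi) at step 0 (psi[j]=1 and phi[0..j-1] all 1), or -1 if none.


(phi U psi) at 0: need smallest j with psi[j]=1 and phi[i]=1 for all i in [0,j).
Scan from step 0:
  step 0: phi=1, psi=0 -> continue
  step 1: phi=1, psi=0 -> continue
  step 2: psi=1 and phi held for [0,2) -> witness found
Witness step = 2

2


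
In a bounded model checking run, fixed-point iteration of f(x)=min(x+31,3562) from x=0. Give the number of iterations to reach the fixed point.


Step 1: x=0, cap=3562, increment=31
Step 2: x grows by 31 each step until capped at 3562; fixed point is x=3562
Step 3: iterations = ceil(3562/31) = 115

115


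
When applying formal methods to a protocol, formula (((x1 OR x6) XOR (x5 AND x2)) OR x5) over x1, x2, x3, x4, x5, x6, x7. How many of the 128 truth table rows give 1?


Formula: (((x1 OR x6) XOR (x5 AND x2)) OR x5) over 7 vars (128 rows)
Evaluate each row (x1, x2, x3, x4, x5, x6, x7 as bits, MSB first):
  row 0 [0000000]: (((0 OR 0) XOR (0 AND 0)) OR 0) -> 0
  row 1 [0000001]: (((0 OR 0) XOR (0 AND 0)) OR 0) -> 0
  row 2 [0000010]: (((0 OR 1) XOR (0 AND 0)) OR 0) -> 1
  row 3 [0000011]: (((0 OR 1) XOR (0 AND 0)) OR 0) -> 1
  row 4 [0000100]: (((0 OR 0) XOR (1 AND 0)) OR 1) -> 1
  (every remaining row is evaluated the same way; all 128 results are listed next)
Full result column, 8 rows per line (x1,x2,x3,x4 fixed per line; x5,x6,x7 runs 000..111 left to right):
  rows 0-7 [x1,x2,x3,x4=0000]: 00111111  (ones: 6)
  rows 8-15 [x1,x2,x3,x4=0001]: 00111111  (ones: 6)
  rows 16-23 [x1,x2,x3,x4=0010]: 00111111  (ones: 6)
  rows 24-31 [x1,x2,x3,x4=0011]: 00111111  (ones: 6)
  rows 32-39 [x1,x2,x3,x4=0100]: 00111111  (ones: 6)
  rows 40-47 [x1,x2,x3,x4=0101]: 00111111  (ones: 6)
  rows 48-55 [x1,x2,x3,x4=0110]: 00111111  (ones: 6)
  rows 56-63 [x1,x2,x3,x4=0111]: 00111111  (ones: 6)
  rows 64-71 [x1,x2,x3,x4=1000]: 11111111  (ones: 8)
  rows 72-79 [x1,x2,x3,x4=1001]: 11111111  (ones: 8)
  rows 80-87 [x1,x2,x3,x4=1010]: 11111111  (ones: 8)
  rows 88-95 [x1,x2,x3,x4=1011]: 11111111  (ones: 8)
  rows 96-103 [x1,x2,x3,x4=1100]: 11111111  (ones: 8)
  rows 104-111 [x1,x2,x3,x4=1101]: 11111111  (ones: 8)
  rows 112-119 [x1,x2,x3,x4=1110]: 11111111  (ones: 8)
  rows 120-127 [x1,x2,x3,x4=1111]: 11111111  (ones: 8)
Count of 1-rows = 6+6+6+6+6+6+6+6+8+8+8+8+8+8+8+8 = 112

112


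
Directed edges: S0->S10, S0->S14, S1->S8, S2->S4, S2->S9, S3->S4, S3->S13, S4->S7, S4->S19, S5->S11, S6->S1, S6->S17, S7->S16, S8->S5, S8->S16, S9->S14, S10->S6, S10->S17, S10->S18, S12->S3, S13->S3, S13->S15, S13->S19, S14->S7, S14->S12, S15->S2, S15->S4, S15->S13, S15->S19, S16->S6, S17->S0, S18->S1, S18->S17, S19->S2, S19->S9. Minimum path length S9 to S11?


BFS layer-by-layer from S9:
  dist 0: {S9}
  dist 1: {S14}
  dist 2: {S7, S12}
  dist 3: {S3, S16}
  dist 4: {S4, S6, S13}
  dist 5: {S1, S15, S17, S19}
  dist 6: {S0, S2, S8}
  dist 7: {S5, S10}
  dist 8: {S11, S18}
  -> S11 reached at distance 8
Shortest path length = 8

8


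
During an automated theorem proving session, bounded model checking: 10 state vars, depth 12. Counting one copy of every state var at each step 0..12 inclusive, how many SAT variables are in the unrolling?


BMC unrolls to depth k, creating one copy of each state var for steps 0..k.
Step count = 12 + 1 = 13 (steps 0 through 12)
Vars per step = 10
Total = 10 * 13 = 130

130


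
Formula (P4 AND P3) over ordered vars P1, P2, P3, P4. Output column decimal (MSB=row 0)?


Formula: (P4 AND P3) over P1, P2, P3, P4 (16 rows)
Evaluate each row (bits = P1,P2,P3,P4, MSB first):
  row 0 [0000]: (0 AND 0) -> 0
  row 1 [0001]: (1 AND 0) -> 0
  row 2 [0010]: (0 AND 1) -> 0
  row 3 [0011]: (1 AND 1) -> 1
  row 4 [0100]: (0 AND 0) -> 0
  row 5 [0101]: (1 AND 0) -> 0
  row 6 [0110]: (0 AND 1) -> 0
  row 7 [0111]: (1 AND 1) -> 1
  row 8 [1000]: (0 AND 0) -> 0
  row 9 [1001]: (1 AND 0) -> 0
  row 10 [1010]: (0 AND 1) -> 0
  row 11 [1011]: (1 AND 1) -> 1
  row 12 [1100]: (0 AND 0) -> 0
  row 13 [1101]: (1 AND 0) -> 0
  row 14 [1110]: (0 AND 1) -> 0
  row 15 [1111]: (1 AND 1) -> 1
Full result column, 4 rows per line (P1,P2 fixed per line; P3,P4 runs 00..11 left to right):
  rows 0-3 [P1,P2=00]: 0001  = hex 1
  rows 4-7 [P1,P2=01]: 0001  = hex 1
  rows 8-11 [P1,P2=10]: 0001  = hex 1
  rows 12-15 [P1,P2=11]: 0001  = hex 1
Output column (row 0 .. row 15) = 0001000100010001
Output column grouped in 4s = 0001 0001 0001 0001 = 0x1111
Convert to decimal digit by digit (value = value*16 + digit):
  1 -> 1
  1*16 + 1 = 17
  17*16 + 1 = 273
  273*16 + 1 = 4369
Decimal = 4369

4369


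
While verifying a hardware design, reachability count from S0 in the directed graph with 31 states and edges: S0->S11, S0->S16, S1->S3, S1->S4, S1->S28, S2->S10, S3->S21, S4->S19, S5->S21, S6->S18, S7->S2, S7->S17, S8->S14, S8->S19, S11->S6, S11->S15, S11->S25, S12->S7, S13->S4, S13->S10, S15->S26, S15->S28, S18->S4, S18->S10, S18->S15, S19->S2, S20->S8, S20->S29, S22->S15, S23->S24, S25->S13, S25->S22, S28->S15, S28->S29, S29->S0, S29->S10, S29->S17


BFS from S0:
  layer 0: {S0}
  layer 1: {S11, S16}
  layer 2: {S6, S15, S25}
  layer 3: {S13, S18, S22, S26, S28}
  layer 4: {S4, S10, S29}
  layer 5: {S17, S19}
  layer 6: {S2}
Reachable set: {S0, S2, S4, S6, S10, S11, S13, S15, S16, S17, S18, S19, S22, S25, S26, S28, S29}
Count = 17

17


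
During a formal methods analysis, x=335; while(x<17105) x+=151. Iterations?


Step 1: x goes from 335 toward 17105 by 151; the body runs while x<17105, so iterations = ceil((bound-start)/step)
Step 2: Distance=16770
Step 3: ceil(16770/151)=112

112


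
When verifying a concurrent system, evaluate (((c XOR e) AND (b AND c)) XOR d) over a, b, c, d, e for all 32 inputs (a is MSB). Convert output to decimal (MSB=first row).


Formula: (((c XOR e) AND (b AND c)) XOR d) over a, b, c, d, e (32 rows)
Evaluate each row (bits = a,b,c,d,e, MSB first):
  row 0 [00000]: (((0 XOR 0) AND (0 AND 0)) XOR 0) -> 0
  row 1 [00001]: (((0 XOR 1) AND (0 AND 0)) XOR 0) -> 0
  row 2 [00010]: (((0 XOR 0) AND (0 AND 0)) XOR 1) -> 1
  row 3 [00011]: (((0 XOR 1) AND (0 AND 0)) XOR 1) -> 1
  row 4 [00100]: (((1 XOR 0) AND (0 AND 1)) XOR 0) -> 0
  row 5 [00101]: (((1 XOR 1) AND (0 AND 1)) XOR 0) -> 0
  row 6 [00110]: (((1 XOR 0) AND (0 AND 1)) XOR 1) -> 1
  row 7 [00111]: (((1 XOR 1) AND (0 AND 1)) XOR 1) -> 1
  row 8 [01000]: (((0 XOR 0) AND (1 AND 0)) XOR 0) -> 0
  row 9 [01001]: (((0 XOR 1) AND (1 AND 0)) XOR 0) -> 0
  row 10 [01010]: (((0 XOR 0) AND (1 AND 0)) XOR 1) -> 1
  row 11 [01011]: (((0 XOR 1) AND (1 AND 0)) XOR 1) -> 1
  row 12 [01100]: (((1 XOR 0) AND (1 AND 1)) XOR 0) -> 1
  row 13 [01101]: (((1 XOR 1) AND (1 AND 1)) XOR 0) -> 0
  row 14 [01110]: (((1 XOR 0) AND (1 AND 1)) XOR 1) -> 0
  row 15 [01111]: (((1 XOR 1) AND (1 AND 1)) XOR 1) -> 1
  row 16 [10000]: (((0 XOR 0) AND (0 AND 0)) XOR 0) -> 0
  row 17 [10001]: (((0 XOR 1) AND (0 AND 0)) XOR 0) -> 0
  row 18 [10010]: (((0 XOR 0) AND (0 AND 0)) XOR 1) -> 1
  row 19 [10011]: (((0 XOR 1) AND (0 AND 0)) XOR 1) -> 1
  row 20 [10100]: (((1 XOR 0) AND (0 AND 1)) XOR 0) -> 0
  row 21 [10101]: (((1 XOR 1) AND (0 AND 1)) XOR 0) -> 0
  row 22 [10110]: (((1 XOR 0) AND (0 AND 1)) XOR 1) -> 1
  row 23 [10111]: (((1 XOR 1) AND (0 AND 1)) XOR 1) -> 1
  row 24 [11000]: (((0 XOR 0) AND (1 AND 0)) XOR 0) -> 0
  row 25 [11001]: (((0 XOR 1) AND (1 AND 0)) XOR 0) -> 0
  row 26 [11010]: (((0 XOR 0) AND (1 AND 0)) XOR 1) -> 1
  row 27 [11011]: (((0 XOR 1) AND (1 AND 0)) XOR 1) -> 1
  row 28 [11100]: (((1 XOR 0) AND (1 AND 1)) XOR 0) -> 1
  row 29 [11101]: (((1 XOR 1) AND (1 AND 1)) XOR 0) -> 0
  row 30 [11110]: (((1 XOR 0) AND (1 AND 1)) XOR 1) -> 0
  row 31 [11111]: (((1 XOR 1) AND (1 AND 1)) XOR 1) -> 1
Full result column, 4 rows per line (a,b,c fixed per line; d,e runs 00..11 left to right):
  rows 0-3 [a,b,c=000]: 0011  = hex 3
  rows 4-7 [a,b,c=001]: 0011  = hex 3
  rows 8-11 [a,b,c=010]: 0011  = hex 3
  rows 12-15 [a,b,c=011]: 1001  = hex 9
  rows 16-19 [a,b,c=100]: 0011  = hex 3
  rows 20-23 [a,b,c=101]: 0011  = hex 3
  rows 24-27 [a,b,c=110]: 0011  = hex 3
  rows 28-31 [a,b,c=111]: 1001  = hex 9
Output column (row 0 .. row 31) = 00110011001110010011001100111001
Output column grouped in 4s = 0011 0011 0011 1001 0011 0011 0011 1001 = 0x33393339
Convert to decimal digit by digit (value = value*16 + digit):
  3 -> 3
  3*16 + 3 = 51
  51*16 + 3 = 819
  819*16 + 9 = 13113
  13113*16 + 3 = 209811
  209811*16 + 3 = 3356979
  3356979*16 + 3 = 53711667
  53711667*16 + 9 = 859386681
Decimal = 859386681

859386681


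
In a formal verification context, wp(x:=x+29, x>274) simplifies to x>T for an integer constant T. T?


Formula: wp(x:=E, P) = P[E/x] (substitute E for x in postcondition)
Step 1: Postcondition: x>274
Step 2: Substitute x+29 for x: x+29>274
Step 3: Solve for x: x > 274-29 = 245

245


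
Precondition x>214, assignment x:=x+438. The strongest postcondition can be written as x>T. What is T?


Formula: sp(P, x:=E) = exists old_x. (x = E[old_x/x]) AND P[old_x/x] (old_x is the value of x before the assignment; eliminate old_x by solving x = E[old_x/x] for old_x)
Step 1: Precondition P: x>214, i.e. old_x > 214
Step 2: Assignment gives x = old_x + 438, so old_x = x - 438
Step 3: Substitute into P: x - 438 > 214
Step 4: Simplify: x > 214+438 = 652

652


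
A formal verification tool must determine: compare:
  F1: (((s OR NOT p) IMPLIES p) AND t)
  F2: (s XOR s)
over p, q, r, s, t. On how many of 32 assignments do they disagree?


F1 = (((s OR NOT p) IMPLIES p) AND t)
F2 = (s XOR s)
Evaluate both on each of 32 rows (bits = p,q,r,s,t):
  row 0 [00000]: F1=0 F2=0 -> 0
  row 1 [00001]: F1=0 F2=0 -> 0
  row 2 [00010]: F1=0 F2=0 -> 0
  row 3 [00011]: F1=0 F2=0 -> 0
  row 4 [00100]: F1=0 F2=0 -> 0
  row 5 [00101]: F1=0 F2=0 -> 0
  row 6 [00110]: F1=0 F2=0 -> 0
  row 7 [00111]: F1=0 F2=0 -> 0
  row 8 [01000]: F1=0 F2=0 -> 0
  row 9 [01001]: F1=0 F2=0 -> 0
  row 10 [01010]: F1=0 F2=0 -> 0
  row 11 [01011]: F1=0 F2=0 -> 0
  row 12 [01100]: F1=0 F2=0 -> 0
  row 13 [01101]: F1=0 F2=0 -> 0
  row 14 [01110]: F1=0 F2=0 -> 0
  row 15 [01111]: F1=0 F2=0 -> 0
  row 16 [10000]: F1=0 F2=0 -> 0
  row 17 [10001]: F1=1 F2=0 (differ) -> 1
  row 18 [10010]: F1=0 F2=0 -> 0
  row 19 [10011]: F1=1 F2=0 (differ) -> 1
  row 20 [10100]: F1=0 F2=0 -> 0
  row 21 [10101]: F1=1 F2=0 (differ) -> 1
  row 22 [10110]: F1=0 F2=0 -> 0
  row 23 [10111]: F1=1 F2=0 (differ) -> 1
  row 24 [11000]: F1=0 F2=0 -> 0
  row 25 [11001]: F1=1 F2=0 (differ) -> 1
  row 26 [11010]: F1=0 F2=0 -> 0
  row 27 [11011]: F1=1 F2=0 (differ) -> 1
  row 28 [11100]: F1=0 F2=0 -> 0
  row 29 [11101]: F1=1 F2=0 (differ) -> 1
  row 30 [11110]: F1=0 F2=0 -> 0
  row 31 [11111]: F1=1 F2=0 (differ) -> 1
Full result column, 8 rows per line (p,q fixed per line; r,s,t runs 000..111 left to right):
  rows 0-7 [p,q=00]: 00000000  (ones: 0)
  rows 8-15 [p,q=01]: 00000000  (ones: 0)
  rows 16-23 [p,q=10]: 01010101  (ones: 4)
  rows 24-31 [p,q=11]: 01010101  (ones: 4)
Disagreements = 0+0+4+4 = 8

8
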